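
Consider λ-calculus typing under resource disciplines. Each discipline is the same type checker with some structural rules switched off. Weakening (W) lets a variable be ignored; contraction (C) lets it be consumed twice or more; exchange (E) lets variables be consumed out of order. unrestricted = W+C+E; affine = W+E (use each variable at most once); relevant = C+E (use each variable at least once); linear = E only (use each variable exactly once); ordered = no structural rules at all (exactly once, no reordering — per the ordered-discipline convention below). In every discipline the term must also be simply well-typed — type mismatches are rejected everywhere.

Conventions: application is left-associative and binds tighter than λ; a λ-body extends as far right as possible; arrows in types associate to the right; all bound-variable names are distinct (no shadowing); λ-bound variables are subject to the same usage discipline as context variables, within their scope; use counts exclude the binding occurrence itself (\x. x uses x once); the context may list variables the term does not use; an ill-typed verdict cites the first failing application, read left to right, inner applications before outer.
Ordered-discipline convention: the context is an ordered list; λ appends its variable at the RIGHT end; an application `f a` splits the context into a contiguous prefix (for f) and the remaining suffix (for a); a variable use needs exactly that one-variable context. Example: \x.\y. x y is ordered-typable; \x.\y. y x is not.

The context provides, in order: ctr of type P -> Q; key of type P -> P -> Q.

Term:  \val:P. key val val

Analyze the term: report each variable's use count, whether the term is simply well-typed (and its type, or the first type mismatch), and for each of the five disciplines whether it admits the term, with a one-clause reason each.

variable uses: ctr ×0; key ×1; val [bound] ×2
order of uses: key, val, val
typing: the term checks, with type P -> Q
ordered: ✗ — needs contraction — val ×2; ctr never used (weakening)
linear: ✗ — needs contraction — val ×2; ctr never used (weakening)
affine: ✗ — needs contraction — val ×2
relevant: ✗ — ctr never used (weakening)
unrestricted: ✓ — typability at P -> Q is all that's needed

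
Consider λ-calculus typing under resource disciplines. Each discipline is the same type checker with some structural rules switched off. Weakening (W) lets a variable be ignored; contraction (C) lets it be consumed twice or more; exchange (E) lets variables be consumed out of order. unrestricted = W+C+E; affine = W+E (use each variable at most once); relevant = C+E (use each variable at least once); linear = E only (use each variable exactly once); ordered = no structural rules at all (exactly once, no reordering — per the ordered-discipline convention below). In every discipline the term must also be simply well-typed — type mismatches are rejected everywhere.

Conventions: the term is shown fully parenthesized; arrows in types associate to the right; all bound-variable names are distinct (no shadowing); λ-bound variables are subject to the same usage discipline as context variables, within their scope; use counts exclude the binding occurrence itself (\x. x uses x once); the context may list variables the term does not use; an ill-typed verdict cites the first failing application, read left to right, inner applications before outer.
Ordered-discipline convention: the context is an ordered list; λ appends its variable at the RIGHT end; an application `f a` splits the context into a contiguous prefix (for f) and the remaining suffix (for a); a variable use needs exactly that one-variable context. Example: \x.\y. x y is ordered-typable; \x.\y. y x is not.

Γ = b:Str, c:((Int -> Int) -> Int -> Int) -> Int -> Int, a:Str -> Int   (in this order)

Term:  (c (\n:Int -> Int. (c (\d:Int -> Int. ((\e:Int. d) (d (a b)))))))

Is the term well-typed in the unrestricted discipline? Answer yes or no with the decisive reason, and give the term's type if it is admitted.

yes — well-typed at Int -> Int; no restrictions here; term : Int -> Int
use counts: b ×1, c ×2, a ×1, n (λ-bound) ×0, d (λ-bound) ×2, e (λ-bound) ×0
left-to-right use order: c, c, d, d, a, b
typing: well-typed — term : Int -> Int
per-discipline verdicts: ordered ✗, linear ✗, affine ✗, relevant ✗, unrestricted ✓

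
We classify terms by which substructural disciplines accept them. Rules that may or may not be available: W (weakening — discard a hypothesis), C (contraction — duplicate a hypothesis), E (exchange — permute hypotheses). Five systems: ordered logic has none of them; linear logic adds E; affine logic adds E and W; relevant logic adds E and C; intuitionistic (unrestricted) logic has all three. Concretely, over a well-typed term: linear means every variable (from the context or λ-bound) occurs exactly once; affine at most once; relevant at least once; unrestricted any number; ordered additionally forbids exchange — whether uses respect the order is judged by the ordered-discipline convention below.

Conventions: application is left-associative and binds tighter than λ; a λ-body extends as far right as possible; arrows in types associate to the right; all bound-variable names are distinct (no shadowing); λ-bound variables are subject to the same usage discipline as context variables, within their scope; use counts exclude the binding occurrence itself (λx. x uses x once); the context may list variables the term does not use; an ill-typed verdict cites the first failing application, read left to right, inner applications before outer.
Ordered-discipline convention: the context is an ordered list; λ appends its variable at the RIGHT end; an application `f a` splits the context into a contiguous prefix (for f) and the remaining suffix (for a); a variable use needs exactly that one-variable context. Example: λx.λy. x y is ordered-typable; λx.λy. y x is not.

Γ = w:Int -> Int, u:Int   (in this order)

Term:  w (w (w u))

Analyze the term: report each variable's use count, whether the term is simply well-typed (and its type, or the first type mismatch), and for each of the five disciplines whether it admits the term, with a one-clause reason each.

counts: w: 3×, u: 1×
use order (left to right): w, w, w, u
typing: the term checks, with type Int
ordered ✗ (repeated use of w ×3)
linear ✗ (repeated use of w ×3)
affine ✗ (repeated use of w ×3)
relevant ✓ (none of w, u goes unused)
unrestricted ✓ (typability at Int is all that's needed)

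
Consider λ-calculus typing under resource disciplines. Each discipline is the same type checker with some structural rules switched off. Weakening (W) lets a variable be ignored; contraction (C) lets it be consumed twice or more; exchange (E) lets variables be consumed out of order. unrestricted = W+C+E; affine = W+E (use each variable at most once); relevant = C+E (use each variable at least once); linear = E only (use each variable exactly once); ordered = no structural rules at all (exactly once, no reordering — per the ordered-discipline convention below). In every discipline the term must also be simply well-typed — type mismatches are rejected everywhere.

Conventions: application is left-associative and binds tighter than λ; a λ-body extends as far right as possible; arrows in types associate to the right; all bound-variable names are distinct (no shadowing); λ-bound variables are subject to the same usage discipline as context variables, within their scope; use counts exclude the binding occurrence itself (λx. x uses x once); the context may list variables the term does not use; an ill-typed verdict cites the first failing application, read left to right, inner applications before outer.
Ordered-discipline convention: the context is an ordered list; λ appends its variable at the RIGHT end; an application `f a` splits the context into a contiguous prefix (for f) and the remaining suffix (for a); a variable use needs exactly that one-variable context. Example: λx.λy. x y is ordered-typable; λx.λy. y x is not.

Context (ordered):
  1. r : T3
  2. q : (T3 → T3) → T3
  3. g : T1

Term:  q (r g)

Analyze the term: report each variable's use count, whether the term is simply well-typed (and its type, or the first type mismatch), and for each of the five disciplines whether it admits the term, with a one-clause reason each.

use counts: r ×1; q ×1; g ×1
uses in reading order: q, r, g
typing: ill-typed: non-arrow in function slot: T3
ordered: ✗, fails simple typing
linear: ✗, a type mismatch blocks all five
affine: ✗, the type mismatch rejects it
relevant: ✗, not simply typable
unrestricted: ✗, fails simple typing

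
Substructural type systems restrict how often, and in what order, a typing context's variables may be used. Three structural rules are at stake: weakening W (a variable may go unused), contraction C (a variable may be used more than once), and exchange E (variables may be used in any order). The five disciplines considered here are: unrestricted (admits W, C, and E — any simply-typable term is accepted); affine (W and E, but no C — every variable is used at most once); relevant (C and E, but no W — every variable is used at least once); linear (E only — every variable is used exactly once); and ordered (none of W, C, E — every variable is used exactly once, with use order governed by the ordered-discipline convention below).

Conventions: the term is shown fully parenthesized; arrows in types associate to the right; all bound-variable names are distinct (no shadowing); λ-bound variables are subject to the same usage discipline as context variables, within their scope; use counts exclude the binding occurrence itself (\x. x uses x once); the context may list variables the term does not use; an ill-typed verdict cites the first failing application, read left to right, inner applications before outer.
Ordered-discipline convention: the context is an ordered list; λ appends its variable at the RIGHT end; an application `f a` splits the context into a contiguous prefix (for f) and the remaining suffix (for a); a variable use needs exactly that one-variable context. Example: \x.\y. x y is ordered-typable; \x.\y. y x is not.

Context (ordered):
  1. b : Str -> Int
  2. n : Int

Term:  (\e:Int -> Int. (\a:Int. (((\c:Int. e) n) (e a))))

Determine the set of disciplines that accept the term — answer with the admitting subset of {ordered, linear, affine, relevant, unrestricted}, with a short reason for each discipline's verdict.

admitted in: unrestricted
variable uses: b=0; n=1; e [bound]=2; a [bound]=1; c [bound]=0
order of uses: e, n, e, a
typing: ✓ — (Int -> Int) -> Int -> Int
ordered ✗ (uses contraction: e ×2; b, c never used (weakening))
linear ✗ (uses contraction: e ×2; b, c never used (weakening))
affine ✗ (uses contraction: e ×2)
relevant ✗ (b, c never used (weakening))
unrestricted ✓ (type-checks ((Int -> Int) -> Int -> Int) and nothing is barred)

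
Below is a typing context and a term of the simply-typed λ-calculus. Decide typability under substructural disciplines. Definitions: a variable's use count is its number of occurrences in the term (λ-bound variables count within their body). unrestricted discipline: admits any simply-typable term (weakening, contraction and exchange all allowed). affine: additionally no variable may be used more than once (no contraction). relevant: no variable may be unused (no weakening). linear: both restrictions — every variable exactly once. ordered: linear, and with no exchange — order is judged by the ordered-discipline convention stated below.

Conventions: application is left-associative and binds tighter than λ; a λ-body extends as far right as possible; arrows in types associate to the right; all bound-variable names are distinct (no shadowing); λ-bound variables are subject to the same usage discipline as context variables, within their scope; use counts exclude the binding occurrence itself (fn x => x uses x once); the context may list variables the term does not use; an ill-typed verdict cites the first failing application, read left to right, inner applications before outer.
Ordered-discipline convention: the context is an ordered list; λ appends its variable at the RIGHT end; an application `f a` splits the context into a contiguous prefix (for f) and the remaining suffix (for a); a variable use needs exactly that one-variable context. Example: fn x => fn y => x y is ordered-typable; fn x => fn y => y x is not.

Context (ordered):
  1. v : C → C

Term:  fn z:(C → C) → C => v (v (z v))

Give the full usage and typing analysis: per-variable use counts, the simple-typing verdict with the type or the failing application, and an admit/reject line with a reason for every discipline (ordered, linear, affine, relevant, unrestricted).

variable uses: v ×3, z [bound] ×1
uses in reading order: v, v, z, v
typing: well-typed — term : ((C → C) → C) → C
ordered: ✗ — v ×3 used more than once (contraction)
linear: ✗ — v ×3 used more than once (contraction)
affine: ✗ — v ×3 used more than once (contraction)
relevant: ✓ — every one of v, z appears
unrestricted: ✓ — typability at ((C → C) → C) → C is all that's needed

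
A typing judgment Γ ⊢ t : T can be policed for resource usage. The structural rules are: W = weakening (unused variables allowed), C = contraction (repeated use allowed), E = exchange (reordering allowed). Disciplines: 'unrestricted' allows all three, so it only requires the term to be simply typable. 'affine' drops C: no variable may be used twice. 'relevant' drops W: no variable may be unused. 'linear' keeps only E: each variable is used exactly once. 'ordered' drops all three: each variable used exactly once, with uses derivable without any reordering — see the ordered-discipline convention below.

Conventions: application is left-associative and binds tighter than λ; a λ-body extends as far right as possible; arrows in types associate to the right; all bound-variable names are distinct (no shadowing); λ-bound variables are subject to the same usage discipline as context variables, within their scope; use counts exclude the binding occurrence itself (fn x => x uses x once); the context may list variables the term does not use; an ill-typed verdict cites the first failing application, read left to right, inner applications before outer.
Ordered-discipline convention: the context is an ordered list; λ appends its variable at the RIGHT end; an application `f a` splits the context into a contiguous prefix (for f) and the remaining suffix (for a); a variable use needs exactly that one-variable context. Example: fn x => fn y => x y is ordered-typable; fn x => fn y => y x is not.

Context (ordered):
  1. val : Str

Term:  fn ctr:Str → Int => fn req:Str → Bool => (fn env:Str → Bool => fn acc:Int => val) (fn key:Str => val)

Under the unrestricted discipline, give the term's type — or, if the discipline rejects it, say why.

not well-typed under unrestricted — the type mismatch rejects it
variable uses: val ×2; ctr (bound) ×0; req (bound) ×0; env (bound) ×0; acc (bound) ×0; key (bound) ×0
order of uses: val, val
typing: ill-typed: an argument Str → Str mismatches the expected Str → Bool
across the five disciplines: ordered ✗ | linear ✗ | affine ✗ | relevant ✗ | unrestricted ✗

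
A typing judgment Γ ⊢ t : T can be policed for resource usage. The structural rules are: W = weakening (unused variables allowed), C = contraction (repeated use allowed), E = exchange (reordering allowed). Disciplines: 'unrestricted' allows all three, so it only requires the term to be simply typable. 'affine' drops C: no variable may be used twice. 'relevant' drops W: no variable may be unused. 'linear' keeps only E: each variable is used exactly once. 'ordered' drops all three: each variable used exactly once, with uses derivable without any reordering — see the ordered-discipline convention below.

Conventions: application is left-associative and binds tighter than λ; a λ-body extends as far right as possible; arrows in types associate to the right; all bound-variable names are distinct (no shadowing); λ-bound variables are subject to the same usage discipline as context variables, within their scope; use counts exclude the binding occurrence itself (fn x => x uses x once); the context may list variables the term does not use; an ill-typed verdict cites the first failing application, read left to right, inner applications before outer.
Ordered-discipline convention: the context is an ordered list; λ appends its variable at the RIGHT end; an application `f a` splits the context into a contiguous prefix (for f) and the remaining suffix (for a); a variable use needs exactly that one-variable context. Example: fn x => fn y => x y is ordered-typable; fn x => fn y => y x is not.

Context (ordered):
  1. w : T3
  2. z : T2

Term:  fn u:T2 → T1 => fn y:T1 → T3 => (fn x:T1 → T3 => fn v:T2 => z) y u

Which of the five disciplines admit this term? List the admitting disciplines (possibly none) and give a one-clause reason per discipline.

accepted by: none
use counts: w: 0×; z: 1×; u [bound]: 1×; y [bound]: 1×; x [bound]: 0×; v [bound]: 0×
order of uses: z, y, u
typing: ill-typed: a function awaiting T2 gets T2 → T1
ordered: ✗ — not simply typable
linear: ✗ — fails simple typing
affine: ✗ — a type mismatch blocks all five
relevant: ✗ — the type mismatch rejects it
unrestricted: ✗ — not simply typable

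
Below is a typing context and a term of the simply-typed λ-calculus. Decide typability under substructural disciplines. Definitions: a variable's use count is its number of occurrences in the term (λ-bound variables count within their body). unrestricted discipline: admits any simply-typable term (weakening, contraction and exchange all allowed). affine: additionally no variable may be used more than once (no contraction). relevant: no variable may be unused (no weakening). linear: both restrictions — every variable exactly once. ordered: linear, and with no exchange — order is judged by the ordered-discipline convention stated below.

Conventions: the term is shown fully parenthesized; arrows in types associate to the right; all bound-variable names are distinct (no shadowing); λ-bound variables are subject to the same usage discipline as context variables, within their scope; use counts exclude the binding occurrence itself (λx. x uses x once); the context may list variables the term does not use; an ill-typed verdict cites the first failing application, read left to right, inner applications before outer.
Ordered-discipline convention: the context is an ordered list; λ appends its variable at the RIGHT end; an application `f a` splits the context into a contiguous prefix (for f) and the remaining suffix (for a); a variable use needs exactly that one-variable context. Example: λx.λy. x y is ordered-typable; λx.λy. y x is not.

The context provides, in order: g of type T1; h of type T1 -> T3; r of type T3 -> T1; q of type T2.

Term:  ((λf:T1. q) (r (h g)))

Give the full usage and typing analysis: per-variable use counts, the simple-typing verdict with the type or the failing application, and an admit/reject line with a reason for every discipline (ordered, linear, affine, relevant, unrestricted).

usage: g: 1, h: 1, r: 1, q: 1, f (bound): 0
use order (left to right): q, r, h, g
typing: the term checks, with type T2
ordered: ✗, f never used (weakening)
linear: ✗, f never used (weakening)
affine: ✓, at most one use each (g, h, r, q, f)
relevant: ✗, f never used (weakening)
unrestricted: ✓, type-checks (T2) and nothing is barred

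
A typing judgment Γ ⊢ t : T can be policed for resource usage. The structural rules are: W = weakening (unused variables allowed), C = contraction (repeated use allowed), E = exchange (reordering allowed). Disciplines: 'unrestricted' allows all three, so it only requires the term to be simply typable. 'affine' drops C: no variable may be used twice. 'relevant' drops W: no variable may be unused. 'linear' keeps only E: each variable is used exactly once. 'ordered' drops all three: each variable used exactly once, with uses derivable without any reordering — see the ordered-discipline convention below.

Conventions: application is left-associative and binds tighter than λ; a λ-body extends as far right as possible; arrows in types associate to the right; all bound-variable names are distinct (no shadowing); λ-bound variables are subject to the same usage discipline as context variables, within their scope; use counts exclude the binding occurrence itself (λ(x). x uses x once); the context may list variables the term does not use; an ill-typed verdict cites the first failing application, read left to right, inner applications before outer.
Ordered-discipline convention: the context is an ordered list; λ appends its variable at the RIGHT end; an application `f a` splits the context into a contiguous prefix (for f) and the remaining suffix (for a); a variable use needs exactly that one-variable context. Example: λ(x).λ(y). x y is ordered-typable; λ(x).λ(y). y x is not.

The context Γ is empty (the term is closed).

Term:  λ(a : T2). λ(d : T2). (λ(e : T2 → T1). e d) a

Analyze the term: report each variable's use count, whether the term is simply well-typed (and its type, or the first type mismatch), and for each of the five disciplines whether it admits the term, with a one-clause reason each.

variable uses: a [bound] ×1, d [bound] ×1, e [bound] ×1
order of uses: e, d, a
typing: ill-typed: an argument T2 mismatches the expected T2 → T1
ordered ✗ (the type mismatch rejects it)
linear ✗ (not simply typable)
affine ✗ (fails simple typing)
relevant ✗ (a type mismatch blocks all five)
unrestricted ✗ (the type mismatch rejects it)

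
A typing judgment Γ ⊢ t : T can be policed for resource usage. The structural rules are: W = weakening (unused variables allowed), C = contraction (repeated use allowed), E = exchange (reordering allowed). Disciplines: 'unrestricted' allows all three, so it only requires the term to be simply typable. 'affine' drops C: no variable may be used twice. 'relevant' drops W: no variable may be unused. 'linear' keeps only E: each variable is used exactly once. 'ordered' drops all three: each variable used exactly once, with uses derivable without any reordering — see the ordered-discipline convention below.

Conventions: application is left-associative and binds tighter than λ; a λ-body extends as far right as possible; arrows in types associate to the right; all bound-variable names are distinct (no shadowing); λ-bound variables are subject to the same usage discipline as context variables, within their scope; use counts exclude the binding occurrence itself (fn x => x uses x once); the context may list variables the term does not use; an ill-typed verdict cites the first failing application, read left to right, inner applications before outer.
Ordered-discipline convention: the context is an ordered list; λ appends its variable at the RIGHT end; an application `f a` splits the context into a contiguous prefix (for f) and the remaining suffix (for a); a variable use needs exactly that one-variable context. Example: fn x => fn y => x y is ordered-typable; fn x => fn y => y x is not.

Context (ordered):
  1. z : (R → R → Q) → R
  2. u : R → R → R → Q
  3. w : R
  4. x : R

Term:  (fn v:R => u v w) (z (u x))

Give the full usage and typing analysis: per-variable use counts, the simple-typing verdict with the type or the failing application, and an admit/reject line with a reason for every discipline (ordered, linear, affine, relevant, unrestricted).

use counts: z: 1; u: 2; w: 1; x: 1; v [bound]: 1
uses in reading order: u, v, w, z, u, x
typing: well-typed at R → Q
ordered: ✗ — uses contraction: u ×2
linear: ✗ — uses contraction: u ×2
affine: ✗ — uses contraction: u ×2
relevant: ✓ — at least one use each (z, u, w, x, v)
unrestricted: ✓ — typability at R → Q is all that's needed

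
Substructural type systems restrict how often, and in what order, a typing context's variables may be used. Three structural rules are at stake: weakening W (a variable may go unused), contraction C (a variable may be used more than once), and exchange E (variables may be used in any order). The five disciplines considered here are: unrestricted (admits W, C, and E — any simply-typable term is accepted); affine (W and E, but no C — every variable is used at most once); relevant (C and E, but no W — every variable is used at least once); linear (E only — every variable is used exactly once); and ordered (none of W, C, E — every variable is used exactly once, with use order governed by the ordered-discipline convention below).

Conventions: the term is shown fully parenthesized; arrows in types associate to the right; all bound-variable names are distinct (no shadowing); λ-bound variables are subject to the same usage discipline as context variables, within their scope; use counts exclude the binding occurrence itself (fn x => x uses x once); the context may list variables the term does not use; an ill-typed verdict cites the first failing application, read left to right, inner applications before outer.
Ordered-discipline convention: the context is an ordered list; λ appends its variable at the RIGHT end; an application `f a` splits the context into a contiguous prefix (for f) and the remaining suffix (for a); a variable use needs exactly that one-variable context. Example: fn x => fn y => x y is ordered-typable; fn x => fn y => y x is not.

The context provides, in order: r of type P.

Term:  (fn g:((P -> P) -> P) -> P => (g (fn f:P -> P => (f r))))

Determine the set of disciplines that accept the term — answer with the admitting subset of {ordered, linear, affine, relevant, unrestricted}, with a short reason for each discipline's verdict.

accepted by: linear, affine, relevant, unrestricted
counts: r ×1; g (λ-bound) ×1; f (λ-bound) ×1
use order (left to right): g, f, r
typing: the term checks, with type (((P -> P) -> P) -> P) -> P
ordered ✗ (needs exchange: uses follow g, f, r)
linear ✓ (each of r, g, f used exactly once)
affine ✓ (none of r, g, f used more than once)
relevant ✓ (none of r, g, f goes unused)
unrestricted ✓ (type-checks ((((P -> P) -> P) -> P) -> P) and nothing is barred)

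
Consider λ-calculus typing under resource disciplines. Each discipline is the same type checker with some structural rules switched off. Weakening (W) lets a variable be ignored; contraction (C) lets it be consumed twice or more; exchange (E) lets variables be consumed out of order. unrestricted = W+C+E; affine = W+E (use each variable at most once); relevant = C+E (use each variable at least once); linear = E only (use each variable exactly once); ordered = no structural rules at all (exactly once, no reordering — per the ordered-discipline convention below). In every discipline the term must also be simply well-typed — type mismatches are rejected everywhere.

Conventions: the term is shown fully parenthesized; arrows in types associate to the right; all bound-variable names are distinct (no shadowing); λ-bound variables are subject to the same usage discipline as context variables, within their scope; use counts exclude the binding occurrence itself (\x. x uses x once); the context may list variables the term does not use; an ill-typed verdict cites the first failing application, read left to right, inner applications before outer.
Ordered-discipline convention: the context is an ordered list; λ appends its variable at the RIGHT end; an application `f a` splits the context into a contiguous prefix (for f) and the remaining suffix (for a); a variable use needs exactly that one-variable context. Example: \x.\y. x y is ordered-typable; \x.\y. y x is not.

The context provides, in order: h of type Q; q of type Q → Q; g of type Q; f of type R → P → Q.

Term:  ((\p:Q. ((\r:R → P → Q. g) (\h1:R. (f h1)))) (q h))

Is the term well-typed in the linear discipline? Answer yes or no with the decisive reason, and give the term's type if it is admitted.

no — p, r never used (weakening)
usage: h ×1; q ×1; g ×1; f ×1; p (bound) ×0; r (bound) ×0; h1 (bound) ×1
uses in reading order: g, f, h1, q, h
typing: the term checks, with type Q
across the five disciplines: ordered ✗, linear ✗, affine ✓, relevant ✗, unrestricted ✓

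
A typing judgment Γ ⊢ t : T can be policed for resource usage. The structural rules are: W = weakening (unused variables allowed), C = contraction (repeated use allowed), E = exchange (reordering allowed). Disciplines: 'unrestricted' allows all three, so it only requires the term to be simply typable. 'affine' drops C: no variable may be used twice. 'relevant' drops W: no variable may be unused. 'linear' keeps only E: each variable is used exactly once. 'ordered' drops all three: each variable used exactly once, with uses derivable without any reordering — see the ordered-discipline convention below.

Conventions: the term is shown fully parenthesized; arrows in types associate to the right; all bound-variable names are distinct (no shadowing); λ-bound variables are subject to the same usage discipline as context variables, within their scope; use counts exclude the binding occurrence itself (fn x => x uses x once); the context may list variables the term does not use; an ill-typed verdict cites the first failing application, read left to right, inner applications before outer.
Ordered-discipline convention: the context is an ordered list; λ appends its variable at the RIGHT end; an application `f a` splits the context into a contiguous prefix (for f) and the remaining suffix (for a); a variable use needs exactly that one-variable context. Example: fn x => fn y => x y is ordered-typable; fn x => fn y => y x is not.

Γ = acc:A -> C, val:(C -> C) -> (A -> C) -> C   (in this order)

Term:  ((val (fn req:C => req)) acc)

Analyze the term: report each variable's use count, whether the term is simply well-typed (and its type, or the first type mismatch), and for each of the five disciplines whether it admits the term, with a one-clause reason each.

usage: acc: 1×, val: 1×, req [bound]: 1×
use order (left to right): val, req, acc
typing: the term checks, with type C
ordered: ✗ — no ordered split (uses run val, req, acc)
linear: ✓ — single use per variable (acc, val, req)
affine: ✓ — no duplicate uses among acc, val, req
relevant: ✓ — acc, val, req: all used, weakening unneeded
unrestricted: ✓ — type-checks (C) and nothing is barred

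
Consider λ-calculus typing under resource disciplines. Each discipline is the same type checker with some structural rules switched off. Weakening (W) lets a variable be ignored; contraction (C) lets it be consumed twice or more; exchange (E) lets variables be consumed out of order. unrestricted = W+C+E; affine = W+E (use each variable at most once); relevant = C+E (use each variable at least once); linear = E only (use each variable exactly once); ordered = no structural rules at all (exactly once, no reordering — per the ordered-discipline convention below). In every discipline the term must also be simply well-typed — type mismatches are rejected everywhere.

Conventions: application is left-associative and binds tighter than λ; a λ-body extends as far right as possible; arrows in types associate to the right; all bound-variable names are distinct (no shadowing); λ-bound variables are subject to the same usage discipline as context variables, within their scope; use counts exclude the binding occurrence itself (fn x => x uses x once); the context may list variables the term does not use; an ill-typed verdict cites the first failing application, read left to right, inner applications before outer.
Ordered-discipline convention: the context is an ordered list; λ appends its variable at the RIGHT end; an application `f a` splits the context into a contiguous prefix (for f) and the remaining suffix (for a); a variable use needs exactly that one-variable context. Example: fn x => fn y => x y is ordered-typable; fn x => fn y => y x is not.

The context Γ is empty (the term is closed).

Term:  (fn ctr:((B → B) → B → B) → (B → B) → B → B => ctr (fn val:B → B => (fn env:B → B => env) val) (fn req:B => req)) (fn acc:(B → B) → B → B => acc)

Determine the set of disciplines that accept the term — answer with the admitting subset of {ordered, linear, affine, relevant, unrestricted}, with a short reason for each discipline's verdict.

admitted by: ordered, linear, affine, relevant, unrestricted
counts: ctr (λ-bound): 1; val (λ-bound): 1; env (λ-bound): 1; req (λ-bound): 1; acc (λ-bound): 1
order of uses: ctr, env, val, req, acc
typing: well-typed — term : B → B
ordered ✓ (ctr, val, env, req, acc once each; derivable with no W/C/E)
linear ✓ (each of ctr, val, env, req, acc used exactly once)
affine ✓ (no duplicate uses among ctr, val, env, req, acc)
relevant ✓ (none of ctr, val, env, req, acc goes unused)
unrestricted ✓ (typability at B → B is all that's needed)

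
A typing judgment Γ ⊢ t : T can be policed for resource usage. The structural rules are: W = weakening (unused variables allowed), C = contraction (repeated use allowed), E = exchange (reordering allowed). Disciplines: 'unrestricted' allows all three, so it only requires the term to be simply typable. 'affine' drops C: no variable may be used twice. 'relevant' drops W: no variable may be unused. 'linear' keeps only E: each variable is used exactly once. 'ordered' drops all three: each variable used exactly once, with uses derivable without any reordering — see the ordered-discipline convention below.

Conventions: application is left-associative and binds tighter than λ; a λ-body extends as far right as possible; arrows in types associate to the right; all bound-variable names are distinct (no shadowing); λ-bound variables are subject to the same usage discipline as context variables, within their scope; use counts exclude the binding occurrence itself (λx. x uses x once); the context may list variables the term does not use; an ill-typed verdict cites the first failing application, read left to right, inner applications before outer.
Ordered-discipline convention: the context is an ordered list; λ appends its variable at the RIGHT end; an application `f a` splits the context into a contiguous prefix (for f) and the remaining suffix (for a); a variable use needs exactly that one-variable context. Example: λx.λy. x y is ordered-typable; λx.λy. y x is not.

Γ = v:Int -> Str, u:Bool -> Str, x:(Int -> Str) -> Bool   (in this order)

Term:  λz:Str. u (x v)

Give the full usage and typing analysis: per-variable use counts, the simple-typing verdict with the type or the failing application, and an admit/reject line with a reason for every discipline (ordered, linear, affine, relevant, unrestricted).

use counts: v: 1×; u: 1×; x: 1×; z (λ-bound): 0×
uses in reading order: u, x, v
typing: well-typed — term : Str -> Str
ordered ✗ (unused: z — weakening required)
linear ✗ (unused: z — weakening required)
affine ✓ (none of v, u, x, z used more than once)
relevant ✗ (unused: z — weakening required)
unrestricted ✓ (simply typable at Str -> Str; W, C, E all held)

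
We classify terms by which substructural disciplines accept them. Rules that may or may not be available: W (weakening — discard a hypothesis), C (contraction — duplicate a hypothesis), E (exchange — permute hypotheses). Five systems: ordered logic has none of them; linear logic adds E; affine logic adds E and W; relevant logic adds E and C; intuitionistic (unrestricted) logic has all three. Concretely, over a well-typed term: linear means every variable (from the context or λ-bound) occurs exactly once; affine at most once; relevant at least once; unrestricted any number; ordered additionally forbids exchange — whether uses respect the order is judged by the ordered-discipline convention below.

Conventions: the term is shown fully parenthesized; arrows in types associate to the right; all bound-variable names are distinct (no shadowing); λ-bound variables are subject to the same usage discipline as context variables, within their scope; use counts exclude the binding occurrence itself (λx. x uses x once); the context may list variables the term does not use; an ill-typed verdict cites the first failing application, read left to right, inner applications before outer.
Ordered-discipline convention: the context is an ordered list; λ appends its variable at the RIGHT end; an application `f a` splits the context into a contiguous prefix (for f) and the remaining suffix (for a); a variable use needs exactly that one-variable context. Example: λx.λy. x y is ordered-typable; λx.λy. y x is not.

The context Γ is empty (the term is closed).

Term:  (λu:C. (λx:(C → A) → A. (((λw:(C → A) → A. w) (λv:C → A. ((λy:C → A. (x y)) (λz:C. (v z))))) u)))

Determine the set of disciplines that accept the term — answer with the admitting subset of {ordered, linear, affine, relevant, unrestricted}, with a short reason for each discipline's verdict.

admitted by: none
counts: u (λ-bound) ×1, x (λ-bound) ×1, w (λ-bound) ×1, v (λ-bound) ×1, y (λ-bound) ×1, z (λ-bound) ×1
uses in reading order: w, x, y, v, z, u
typing: ill-typed: argument of type C where C → A is required
ordered: ✗, the type mismatch rejects it
linear: ✗, not simply typable
affine: ✗, fails simple typing
relevant: ✗, a type mismatch blocks all five
unrestricted: ✗, the type mismatch rejects it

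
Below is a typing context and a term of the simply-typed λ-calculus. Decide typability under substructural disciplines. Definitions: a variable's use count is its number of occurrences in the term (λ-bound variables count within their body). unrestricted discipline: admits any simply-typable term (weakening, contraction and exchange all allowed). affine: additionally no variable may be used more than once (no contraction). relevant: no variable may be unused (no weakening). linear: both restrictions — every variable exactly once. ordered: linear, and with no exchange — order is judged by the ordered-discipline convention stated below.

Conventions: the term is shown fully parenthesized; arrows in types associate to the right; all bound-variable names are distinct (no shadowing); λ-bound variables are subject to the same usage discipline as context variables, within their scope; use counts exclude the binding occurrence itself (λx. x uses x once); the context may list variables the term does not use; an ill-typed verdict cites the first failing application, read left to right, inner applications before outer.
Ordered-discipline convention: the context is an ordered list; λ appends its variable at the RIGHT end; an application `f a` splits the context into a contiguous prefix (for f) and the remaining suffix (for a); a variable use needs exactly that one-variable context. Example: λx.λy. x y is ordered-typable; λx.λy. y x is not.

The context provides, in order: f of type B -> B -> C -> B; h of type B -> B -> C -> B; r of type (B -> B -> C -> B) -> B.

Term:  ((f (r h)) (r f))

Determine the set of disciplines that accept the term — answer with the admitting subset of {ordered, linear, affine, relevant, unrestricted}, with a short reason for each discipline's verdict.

admitted in: relevant, unrestricted
use counts: f=2, h=1, r=2
order of uses: f, r, h, r, f
typing: the term checks, with type C -> B
ordered: ✗, needs contraction — f ×2, r ×2
linear: ✗, needs contraction — f ×2, r ×2
affine: ✗, needs contraction — f ×2, r ×2
relevant: ✓, at least one use each (f, h, r)
unrestricted: ✓, simply typable at C -> B; W, C, E all held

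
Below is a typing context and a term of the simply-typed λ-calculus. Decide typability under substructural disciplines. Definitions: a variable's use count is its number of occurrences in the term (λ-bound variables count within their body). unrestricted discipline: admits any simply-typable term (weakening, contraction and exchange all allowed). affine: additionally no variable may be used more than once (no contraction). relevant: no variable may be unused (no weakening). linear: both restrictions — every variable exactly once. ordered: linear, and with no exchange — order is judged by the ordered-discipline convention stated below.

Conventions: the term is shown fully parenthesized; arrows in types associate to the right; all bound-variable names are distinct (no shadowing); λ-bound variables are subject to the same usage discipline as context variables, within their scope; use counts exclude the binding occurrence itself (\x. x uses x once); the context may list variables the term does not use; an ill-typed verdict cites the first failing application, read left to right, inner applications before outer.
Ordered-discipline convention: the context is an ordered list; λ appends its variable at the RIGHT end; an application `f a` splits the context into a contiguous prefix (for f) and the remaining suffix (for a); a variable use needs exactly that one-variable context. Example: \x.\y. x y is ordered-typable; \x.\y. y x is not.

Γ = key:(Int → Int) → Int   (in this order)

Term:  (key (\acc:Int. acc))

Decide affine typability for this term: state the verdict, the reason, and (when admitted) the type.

yes — at most one use each (key, acc); term : Int
counts: key=1; acc (bound)=1
order of uses: key, acc
typing: the term checks, with type Int
across the five disciplines: ordered ✓ | linear ✓ | affine ✓ | relevant ✓ | unrestricted ✓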